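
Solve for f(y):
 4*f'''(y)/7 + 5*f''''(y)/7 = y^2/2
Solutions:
 f(y) = C1 + C2*y + C3*y^2 + C4*exp(-4*y/5) + 7*y^5/480 - 35*y^4/384 + 175*y^3/384


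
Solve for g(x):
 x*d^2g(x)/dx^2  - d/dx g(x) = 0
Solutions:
 g(x) = C1 + C2*x^2


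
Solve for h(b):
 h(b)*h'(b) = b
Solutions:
 h(b) = -sqrt(C1 + b^2)
 h(b) = sqrt(C1 + b^2)


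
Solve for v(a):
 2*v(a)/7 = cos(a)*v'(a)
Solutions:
 v(a) = C1*(sin(a) + 1)^(1/7)/(sin(a) - 1)^(1/7)


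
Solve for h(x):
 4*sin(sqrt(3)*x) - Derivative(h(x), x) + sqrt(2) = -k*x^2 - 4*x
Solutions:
 h(x) = C1 + k*x^3/3 + 2*x^2 + sqrt(2)*x - 4*sqrt(3)*cos(sqrt(3)*x)/3


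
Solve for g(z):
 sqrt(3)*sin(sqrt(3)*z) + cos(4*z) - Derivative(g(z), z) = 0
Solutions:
 g(z) = C1 + sin(4*z)/4 - cos(sqrt(3)*z)


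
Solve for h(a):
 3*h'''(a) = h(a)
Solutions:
 h(a) = C3*exp(3^(2/3)*a/3) + (C1*sin(3^(1/6)*a/2) + C2*cos(3^(1/6)*a/2))*exp(-3^(2/3)*a/6)


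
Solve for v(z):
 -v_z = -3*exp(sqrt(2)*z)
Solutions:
 v(z) = C1 + 3*sqrt(2)*exp(sqrt(2)*z)/2


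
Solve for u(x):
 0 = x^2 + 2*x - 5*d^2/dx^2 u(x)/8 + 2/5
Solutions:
 u(x) = C1 + C2*x + 2*x^4/15 + 8*x^3/15 + 8*x^2/25


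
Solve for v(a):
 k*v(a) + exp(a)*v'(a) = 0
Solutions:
 v(a) = C1*exp(k*exp(-a))


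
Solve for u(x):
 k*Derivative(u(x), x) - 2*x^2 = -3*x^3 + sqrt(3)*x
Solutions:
 u(x) = C1 - 3*x^4/(4*k) + 2*x^3/(3*k) + sqrt(3)*x^2/(2*k)


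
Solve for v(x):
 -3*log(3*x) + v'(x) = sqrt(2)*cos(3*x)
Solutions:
 v(x) = C1 + 3*x*log(x) - 3*x + 3*x*log(3) + sqrt(2)*sin(3*x)/3


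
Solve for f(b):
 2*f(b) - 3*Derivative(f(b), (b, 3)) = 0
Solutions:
 f(b) = C3*exp(2^(1/3)*3^(2/3)*b/3) + (C1*sin(2^(1/3)*3^(1/6)*b/2) + C2*cos(2^(1/3)*3^(1/6)*b/2))*exp(-2^(1/3)*3^(2/3)*b/6)


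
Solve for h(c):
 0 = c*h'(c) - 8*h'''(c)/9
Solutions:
 h(c) = C1 + Integral(C2*airyai(3^(2/3)*c/2) + C3*airybi(3^(2/3)*c/2), c)


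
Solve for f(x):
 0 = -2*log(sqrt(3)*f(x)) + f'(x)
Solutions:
 -Integral(1/(2*log(_y) + log(3)), (_y, f(x))) = C1 - x


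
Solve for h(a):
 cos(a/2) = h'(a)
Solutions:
 h(a) = C1 + 2*sin(a/2)


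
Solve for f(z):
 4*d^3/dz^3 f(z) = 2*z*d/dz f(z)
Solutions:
 f(z) = C1 + Integral(C2*airyai(2^(2/3)*z/2) + C3*airybi(2^(2/3)*z/2), z)


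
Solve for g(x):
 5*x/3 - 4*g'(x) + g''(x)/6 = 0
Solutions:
 g(x) = C1 + C2*exp(24*x) + 5*x^2/24 + 5*x/288


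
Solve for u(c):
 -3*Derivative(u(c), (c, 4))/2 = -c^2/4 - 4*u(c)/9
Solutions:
 u(c) = C1*exp(-2^(3/4)*3^(1/4)*c/3) + C2*exp(2^(3/4)*3^(1/4)*c/3) + C3*sin(2^(3/4)*3^(1/4)*c/3) + C4*cos(2^(3/4)*3^(1/4)*c/3) - 9*c^2/16


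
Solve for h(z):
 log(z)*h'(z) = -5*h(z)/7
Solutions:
 h(z) = C1*exp(-5*li(z)/7)


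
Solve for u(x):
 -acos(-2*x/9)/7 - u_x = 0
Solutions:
 u(x) = C1 - x*acos(-2*x/9)/7 - sqrt(81 - 4*x^2)/14


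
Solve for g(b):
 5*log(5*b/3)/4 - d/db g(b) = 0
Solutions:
 g(b) = C1 + 5*b*log(b)/4 - 5*b*log(3)/4 - 5*b/4 + 5*b*log(5)/4


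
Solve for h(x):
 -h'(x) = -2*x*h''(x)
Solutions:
 h(x) = C1 + C2*x^(3/2)


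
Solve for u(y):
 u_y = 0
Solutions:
 u(y) = C1


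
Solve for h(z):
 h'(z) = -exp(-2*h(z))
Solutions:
 h(z) = log(-sqrt(C1 - 2*z))
 h(z) = log(C1 - 2*z)/2


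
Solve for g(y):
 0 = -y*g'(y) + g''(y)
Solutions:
 g(y) = C1 + C2*erfi(sqrt(2)*y/2)


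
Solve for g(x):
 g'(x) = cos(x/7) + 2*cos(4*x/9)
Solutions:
 g(x) = C1 + 7*sin(x/7) + 9*sin(4*x/9)/2


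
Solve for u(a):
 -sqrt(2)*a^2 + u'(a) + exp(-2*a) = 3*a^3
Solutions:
 u(a) = C1 + 3*a^4/4 + sqrt(2)*a^3/3 + exp(-2*a)/2


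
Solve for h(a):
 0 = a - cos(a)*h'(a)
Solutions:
 h(a) = C1 + Integral(a/cos(a), a)


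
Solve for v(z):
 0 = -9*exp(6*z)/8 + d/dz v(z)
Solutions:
 v(z) = C1 + 3*exp(6*z)/16


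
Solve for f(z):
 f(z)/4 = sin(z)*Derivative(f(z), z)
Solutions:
 f(z) = C1*(cos(z) - 1)^(1/8)/(cos(z) + 1)^(1/8)


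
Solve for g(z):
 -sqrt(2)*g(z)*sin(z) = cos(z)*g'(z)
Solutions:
 g(z) = C1*cos(z)^(sqrt(2))


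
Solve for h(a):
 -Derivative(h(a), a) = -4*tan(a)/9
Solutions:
 h(a) = C1 - 4*log(cos(a))/9


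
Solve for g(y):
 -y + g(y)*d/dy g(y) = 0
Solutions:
 g(y) = -sqrt(C1 + y^2)
 g(y) = sqrt(C1 + y^2)


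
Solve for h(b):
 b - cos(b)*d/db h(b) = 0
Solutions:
 h(b) = C1 + Integral(b/cos(b), b)


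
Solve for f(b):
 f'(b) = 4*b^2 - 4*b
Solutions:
 f(b) = C1 + 4*b^3/3 - 2*b^2


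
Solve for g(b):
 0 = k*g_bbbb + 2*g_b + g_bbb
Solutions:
 g(b) = C1 + C2*exp(-b*((sqrt(((27 + k^(-2))^2 - 1/k^4)/k^2) + 27/k + k^(-3))^(1/3) + 1/k + 1/(k^2*(sqrt(((27 + k^(-2))^2 - 1/k^4)/k^2) + 27/k + k^(-3))^(1/3)))/3) + C3*exp(b*((sqrt(((27 + k^(-2))^2 - 1/k^4)/k^2) + 27/k + k^(-3))^(1/3) - sqrt(3)*I*(sqrt(((27 + k^(-2))^2 - 1/k^4)/k^2) + 27/k + k^(-3))^(1/3) - 2/k - 4/(k^2*(-1 + sqrt(3)*I)*(sqrt(((27 + k^(-2))^2 - 1/k^4)/k^2) + 27/k + k^(-3))^(1/3)))/6) + C4*exp(b*((sqrt(((27 + k^(-2))^2 - 1/k^4)/k^2) + 27/k + k^(-3))^(1/3) + sqrt(3)*I*(sqrt(((27 + k^(-2))^2 - 1/k^4)/k^2) + 27/k + k^(-3))^(1/3) - 2/k + 4/(k^2*(1 + sqrt(3)*I)*(sqrt(((27 + k^(-2))^2 - 1/k^4)/k^2) + 27/k + k^(-3))^(1/3)))/6)


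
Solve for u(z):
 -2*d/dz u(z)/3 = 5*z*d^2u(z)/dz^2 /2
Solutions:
 u(z) = C1 + C2*z^(11/15)


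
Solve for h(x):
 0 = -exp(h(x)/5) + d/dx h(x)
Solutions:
 h(x) = 5*log(-1/(C1 + x)) + 5*log(5)


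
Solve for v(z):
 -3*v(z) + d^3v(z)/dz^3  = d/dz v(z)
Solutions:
 v(z) = C1*exp(-z*(2*18^(1/3)/(sqrt(717) + 27)^(1/3) + 12^(1/3)*(sqrt(717) + 27)^(1/3))/12)*sin(2^(1/3)*3^(1/6)*z*(-2^(1/3)*3^(2/3)*(sqrt(717) + 27)^(1/3) + 6/(sqrt(717) + 27)^(1/3))/12) + C2*exp(-z*(2*18^(1/3)/(sqrt(717) + 27)^(1/3) + 12^(1/3)*(sqrt(717) + 27)^(1/3))/12)*cos(2^(1/3)*3^(1/6)*z*(-2^(1/3)*3^(2/3)*(sqrt(717) + 27)^(1/3) + 6/(sqrt(717) + 27)^(1/3))/12) + C3*exp(z*(2*18^(1/3)/(sqrt(717) + 27)^(1/3) + 12^(1/3)*(sqrt(717) + 27)^(1/3))/6)


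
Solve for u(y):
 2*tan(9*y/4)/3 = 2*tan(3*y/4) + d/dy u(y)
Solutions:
 u(y) = C1 + 8*log(cos(3*y/4))/3 - 8*log(cos(9*y/4))/27


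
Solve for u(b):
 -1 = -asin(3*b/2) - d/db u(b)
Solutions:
 u(b) = C1 - b*asin(3*b/2) + b - sqrt(4 - 9*b^2)/3


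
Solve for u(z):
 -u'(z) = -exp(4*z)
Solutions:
 u(z) = C1 + exp(4*z)/4


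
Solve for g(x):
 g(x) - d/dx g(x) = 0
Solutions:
 g(x) = C1*exp(x)


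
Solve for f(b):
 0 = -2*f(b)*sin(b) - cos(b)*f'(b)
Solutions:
 f(b) = C1*cos(b)^2


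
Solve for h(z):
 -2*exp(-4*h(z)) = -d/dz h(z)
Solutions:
 h(z) = log(-I*(C1 + 8*z)^(1/4))
 h(z) = log(I*(C1 + 8*z)^(1/4))
 h(z) = log(-(C1 + 8*z)^(1/4))
 h(z) = log(C1 + 8*z)/4


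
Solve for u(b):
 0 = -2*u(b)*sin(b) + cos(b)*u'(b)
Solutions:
 u(b) = C1/cos(b)^2


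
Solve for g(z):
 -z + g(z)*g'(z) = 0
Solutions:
 g(z) = -sqrt(C1 + z^2)
 g(z) = sqrt(C1 + z^2)


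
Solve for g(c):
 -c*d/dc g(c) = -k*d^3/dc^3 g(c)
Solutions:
 g(c) = C1 + Integral(C2*airyai(c*(1/k)^(1/3)) + C3*airybi(c*(1/k)^(1/3)), c)


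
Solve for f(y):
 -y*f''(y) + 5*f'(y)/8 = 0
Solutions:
 f(y) = C1 + C2*y^(13/8)


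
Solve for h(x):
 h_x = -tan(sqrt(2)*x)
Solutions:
 h(x) = C1 + sqrt(2)*log(cos(sqrt(2)*x))/2


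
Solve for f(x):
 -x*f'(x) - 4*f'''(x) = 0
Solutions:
 f(x) = C1 + Integral(C2*airyai(-2^(1/3)*x/2) + C3*airybi(-2^(1/3)*x/2), x)


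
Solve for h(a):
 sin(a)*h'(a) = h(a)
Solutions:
 h(a) = C1*sqrt(cos(a) - 1)/sqrt(cos(a) + 1)


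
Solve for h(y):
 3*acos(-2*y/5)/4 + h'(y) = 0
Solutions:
 h(y) = C1 - 3*y*acos(-2*y/5)/4 - 3*sqrt(25 - 4*y^2)/8


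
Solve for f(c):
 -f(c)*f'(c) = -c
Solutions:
 f(c) = -sqrt(C1 + c^2)
 f(c) = sqrt(C1 + c^2)


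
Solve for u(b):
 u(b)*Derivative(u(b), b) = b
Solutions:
 u(b) = -sqrt(C1 + b^2)
 u(b) = sqrt(C1 + b^2)


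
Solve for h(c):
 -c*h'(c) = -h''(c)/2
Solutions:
 h(c) = C1 + C2*erfi(c)


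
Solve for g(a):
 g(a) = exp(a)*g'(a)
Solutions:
 g(a) = C1*exp(-exp(-a))


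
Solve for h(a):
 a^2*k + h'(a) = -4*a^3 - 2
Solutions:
 h(a) = C1 - a^4 - a^3*k/3 - 2*a


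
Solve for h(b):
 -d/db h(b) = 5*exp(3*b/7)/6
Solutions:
 h(b) = C1 - 35*exp(3*b/7)/18


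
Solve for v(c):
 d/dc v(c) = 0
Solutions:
 v(c) = C1


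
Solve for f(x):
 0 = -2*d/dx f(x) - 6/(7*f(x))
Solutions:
 f(x) = -sqrt(C1 - 42*x)/7
 f(x) = sqrt(C1 - 42*x)/7


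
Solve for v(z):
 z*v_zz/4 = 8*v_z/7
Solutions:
 v(z) = C1 + C2*z^(39/7)


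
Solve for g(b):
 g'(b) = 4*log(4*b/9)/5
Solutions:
 g(b) = C1 + 4*b*log(b)/5 - 8*b*log(3)/5 - 4*b/5 + 8*b*log(2)/5


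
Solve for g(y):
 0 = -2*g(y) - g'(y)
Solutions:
 g(y) = C1*exp(-2*y)


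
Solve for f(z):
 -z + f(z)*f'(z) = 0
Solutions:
 f(z) = -sqrt(C1 + z^2)
 f(z) = sqrt(C1 + z^2)


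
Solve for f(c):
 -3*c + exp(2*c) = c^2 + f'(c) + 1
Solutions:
 f(c) = C1 - c^3/3 - 3*c^2/2 - c + exp(2*c)/2


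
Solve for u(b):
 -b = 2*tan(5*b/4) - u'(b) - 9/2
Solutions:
 u(b) = C1 + b^2/2 - 9*b/2 - 8*log(cos(5*b/4))/5


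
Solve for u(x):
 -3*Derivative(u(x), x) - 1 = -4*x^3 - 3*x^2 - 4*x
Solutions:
 u(x) = C1 + x^4/3 + x^3/3 + 2*x^2/3 - x/3


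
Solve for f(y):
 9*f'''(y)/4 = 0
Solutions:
 f(y) = C1 + C2*y + C3*y^2


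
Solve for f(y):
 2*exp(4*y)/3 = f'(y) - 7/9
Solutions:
 f(y) = C1 + 7*y/9 + exp(4*y)/6


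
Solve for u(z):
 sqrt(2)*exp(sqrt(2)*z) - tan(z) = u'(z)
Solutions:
 u(z) = C1 + exp(sqrt(2)*z) + log(cos(z))


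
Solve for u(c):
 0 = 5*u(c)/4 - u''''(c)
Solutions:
 u(c) = C1*exp(-sqrt(2)*5^(1/4)*c/2) + C2*exp(sqrt(2)*5^(1/4)*c/2) + C3*sin(sqrt(2)*5^(1/4)*c/2) + C4*cos(sqrt(2)*5^(1/4)*c/2)


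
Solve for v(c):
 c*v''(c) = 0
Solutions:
 v(c) = C1 + C2*c


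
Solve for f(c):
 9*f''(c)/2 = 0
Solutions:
 f(c) = C1 + C2*c


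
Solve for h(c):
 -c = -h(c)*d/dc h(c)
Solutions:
 h(c) = -sqrt(C1 + c^2)
 h(c) = sqrt(C1 + c^2)


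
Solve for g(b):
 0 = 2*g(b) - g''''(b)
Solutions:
 g(b) = C1*exp(-2^(1/4)*b) + C2*exp(2^(1/4)*b) + C3*sin(2^(1/4)*b) + C4*cos(2^(1/4)*b)


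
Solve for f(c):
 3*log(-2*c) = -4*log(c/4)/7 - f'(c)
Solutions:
 f(c) = C1 - 25*c*log(c)/7 + c*(-13*log(2)/7 + 25/7 - 3*I*pi)


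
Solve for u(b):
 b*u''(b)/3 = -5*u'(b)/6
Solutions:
 u(b) = C1 + C2/b^(3/2)


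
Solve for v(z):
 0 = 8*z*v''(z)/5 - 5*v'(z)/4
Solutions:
 v(z) = C1 + C2*z^(57/32)


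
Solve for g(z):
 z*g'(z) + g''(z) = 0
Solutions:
 g(z) = C1 + C2*erf(sqrt(2)*z/2)


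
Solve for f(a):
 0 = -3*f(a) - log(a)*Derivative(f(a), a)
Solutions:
 f(a) = C1*exp(-3*li(a))


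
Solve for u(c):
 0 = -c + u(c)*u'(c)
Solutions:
 u(c) = -sqrt(C1 + c^2)
 u(c) = sqrt(C1 + c^2)


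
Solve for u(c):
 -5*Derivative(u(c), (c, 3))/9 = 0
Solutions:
 u(c) = C1 + C2*c + C3*c^2


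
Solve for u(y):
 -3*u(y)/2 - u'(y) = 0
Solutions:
 u(y) = C1*exp(-3*y/2)


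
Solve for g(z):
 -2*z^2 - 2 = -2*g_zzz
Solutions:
 g(z) = C1 + C2*z + C3*z^2 + z^5/60 + z^3/6


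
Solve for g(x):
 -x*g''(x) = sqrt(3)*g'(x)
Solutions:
 g(x) = C1 + C2*x^(1 - sqrt(3))


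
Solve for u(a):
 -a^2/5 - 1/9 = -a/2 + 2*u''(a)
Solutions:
 u(a) = C1 + C2*a - a^4/120 + a^3/24 - a^2/36


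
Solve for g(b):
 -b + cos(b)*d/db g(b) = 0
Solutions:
 g(b) = C1 + Integral(b/cos(b), b)


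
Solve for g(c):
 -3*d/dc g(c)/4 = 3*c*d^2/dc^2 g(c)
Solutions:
 g(c) = C1 + C2*c^(3/4)


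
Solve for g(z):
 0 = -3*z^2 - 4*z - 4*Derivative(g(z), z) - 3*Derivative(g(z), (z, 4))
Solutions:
 g(z) = C1 + C4*exp(-6^(2/3)*z/3) - z^3/4 - z^2/2 + (C2*sin(2^(2/3)*3^(1/6)*z/2) + C3*cos(2^(2/3)*3^(1/6)*z/2))*exp(6^(2/3)*z/6)


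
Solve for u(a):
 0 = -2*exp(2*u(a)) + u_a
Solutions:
 u(a) = log(-sqrt(-1/(C1 + 2*a))) - log(2)/2
 u(a) = log(-1/(C1 + 2*a))/2 - log(2)/2


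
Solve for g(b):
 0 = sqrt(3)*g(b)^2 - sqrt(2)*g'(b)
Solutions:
 g(b) = -2/(C1 + sqrt(6)*b)


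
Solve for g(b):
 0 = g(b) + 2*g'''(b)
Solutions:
 g(b) = C3*exp(-2^(2/3)*b/2) + (C1*sin(2^(2/3)*sqrt(3)*b/4) + C2*cos(2^(2/3)*sqrt(3)*b/4))*exp(2^(2/3)*b/4)


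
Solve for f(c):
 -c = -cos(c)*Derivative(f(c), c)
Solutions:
 f(c) = C1 + Integral(c/cos(c), c)


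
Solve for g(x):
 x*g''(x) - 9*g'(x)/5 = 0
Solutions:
 g(x) = C1 + C2*x^(14/5)


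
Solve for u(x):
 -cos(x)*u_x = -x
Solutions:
 u(x) = C1 + Integral(x/cos(x), x)


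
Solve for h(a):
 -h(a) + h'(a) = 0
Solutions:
 h(a) = C1*exp(a)


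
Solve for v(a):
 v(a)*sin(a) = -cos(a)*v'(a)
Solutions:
 v(a) = C1*cos(a)


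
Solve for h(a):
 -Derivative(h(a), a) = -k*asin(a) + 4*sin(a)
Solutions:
 h(a) = C1 + k*(a*asin(a) + sqrt(1 - a^2)) + 4*cos(a)


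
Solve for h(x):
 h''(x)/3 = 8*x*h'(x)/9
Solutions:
 h(x) = C1 + C2*erfi(2*sqrt(3)*x/3)


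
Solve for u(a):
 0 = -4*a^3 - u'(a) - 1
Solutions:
 u(a) = C1 - a^4 - a


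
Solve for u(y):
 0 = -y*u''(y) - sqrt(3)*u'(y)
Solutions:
 u(y) = C1 + C2*y^(1 - sqrt(3))


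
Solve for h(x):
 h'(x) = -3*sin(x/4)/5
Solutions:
 h(x) = C1 + 12*cos(x/4)/5


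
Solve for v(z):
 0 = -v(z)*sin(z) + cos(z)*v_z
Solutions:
 v(z) = C1/cos(z)


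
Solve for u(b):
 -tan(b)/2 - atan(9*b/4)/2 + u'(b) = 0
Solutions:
 u(b) = C1 + b*atan(9*b/4)/2 - log(81*b^2 + 16)/9 - log(cos(b))/2


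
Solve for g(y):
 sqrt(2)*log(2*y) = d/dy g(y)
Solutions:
 g(y) = C1 + sqrt(2)*y*log(y) - sqrt(2)*y + sqrt(2)*y*log(2)


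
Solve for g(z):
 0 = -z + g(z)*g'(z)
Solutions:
 g(z) = -sqrt(C1 + z^2)
 g(z) = sqrt(C1 + z^2)


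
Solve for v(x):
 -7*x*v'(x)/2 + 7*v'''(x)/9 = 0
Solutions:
 v(x) = C1 + Integral(C2*airyai(6^(2/3)*x/2) + C3*airybi(6^(2/3)*x/2), x)


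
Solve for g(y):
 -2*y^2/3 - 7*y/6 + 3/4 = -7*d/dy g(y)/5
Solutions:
 g(y) = C1 + 10*y^3/63 + 5*y^2/12 - 15*y/28


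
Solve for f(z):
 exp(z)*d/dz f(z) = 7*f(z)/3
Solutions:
 f(z) = C1*exp(-7*exp(-z)/3)


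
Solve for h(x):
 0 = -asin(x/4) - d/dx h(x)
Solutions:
 h(x) = C1 - x*asin(x/4) - sqrt(16 - x^2)


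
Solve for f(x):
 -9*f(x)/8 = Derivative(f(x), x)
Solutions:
 f(x) = C1*exp(-9*x/8)


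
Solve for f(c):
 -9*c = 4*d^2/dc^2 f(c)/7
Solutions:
 f(c) = C1 + C2*c - 21*c^3/8


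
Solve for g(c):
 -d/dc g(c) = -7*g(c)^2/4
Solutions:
 g(c) = -4/(C1 + 7*c)


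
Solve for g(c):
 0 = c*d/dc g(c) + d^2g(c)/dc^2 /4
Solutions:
 g(c) = C1 + C2*erf(sqrt(2)*c)


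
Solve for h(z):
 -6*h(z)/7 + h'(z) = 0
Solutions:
 h(z) = C1*exp(6*z/7)


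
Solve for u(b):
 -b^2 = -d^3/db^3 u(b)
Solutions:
 u(b) = C1 + C2*b + C3*b^2 + b^5/60


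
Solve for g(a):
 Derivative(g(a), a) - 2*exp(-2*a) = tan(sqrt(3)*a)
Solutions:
 g(a) = C1 + sqrt(3)*log(tan(sqrt(3)*a)^2 + 1)/6 - exp(-2*a)


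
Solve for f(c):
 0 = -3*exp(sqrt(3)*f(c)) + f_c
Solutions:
 f(c) = sqrt(3)*(2*log(-1/(C1 + 3*c)) - log(3))/6


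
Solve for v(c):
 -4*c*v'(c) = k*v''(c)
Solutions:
 v(c) = C1 + C2*sqrt(k)*erf(sqrt(2)*c*sqrt(1/k))


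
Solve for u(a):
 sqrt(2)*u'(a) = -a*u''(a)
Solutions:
 u(a) = C1 + C2*a^(1 - sqrt(2))


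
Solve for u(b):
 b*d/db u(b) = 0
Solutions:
 u(b) = C1


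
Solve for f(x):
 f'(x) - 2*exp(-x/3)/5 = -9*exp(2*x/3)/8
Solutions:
 f(x) = C1 - 27*exp(2*x/3)/16 - 6*exp(-x/3)/5


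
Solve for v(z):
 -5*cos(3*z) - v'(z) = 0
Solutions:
 v(z) = C1 - 5*sin(3*z)/3


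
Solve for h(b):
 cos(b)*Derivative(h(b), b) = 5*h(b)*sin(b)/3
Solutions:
 h(b) = C1/cos(b)^(5/3)


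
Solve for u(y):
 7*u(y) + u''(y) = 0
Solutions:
 u(y) = C1*sin(sqrt(7)*y) + C2*cos(sqrt(7)*y)


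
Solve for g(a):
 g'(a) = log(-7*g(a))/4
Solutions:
 -4*Integral(1/(log(-_y) + log(7)), (_y, g(a))) = C1 - a


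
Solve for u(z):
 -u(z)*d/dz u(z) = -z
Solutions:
 u(z) = -sqrt(C1 + z^2)
 u(z) = sqrt(C1 + z^2)


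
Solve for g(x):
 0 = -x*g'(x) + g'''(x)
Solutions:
 g(x) = C1 + Integral(C2*airyai(x) + C3*airybi(x), x)


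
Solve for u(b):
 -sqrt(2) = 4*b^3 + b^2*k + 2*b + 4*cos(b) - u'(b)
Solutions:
 u(b) = C1 + b^4 + b^3*k/3 + b^2 + sqrt(2)*b + 4*sin(b)


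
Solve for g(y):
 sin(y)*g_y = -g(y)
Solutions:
 g(y) = C1*sqrt(cos(y) + 1)/sqrt(cos(y) - 1)


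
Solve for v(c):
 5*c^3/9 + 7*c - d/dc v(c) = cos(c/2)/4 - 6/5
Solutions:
 v(c) = C1 + 5*c^4/36 + 7*c^2/2 + 6*c/5 - sin(c/2)/2


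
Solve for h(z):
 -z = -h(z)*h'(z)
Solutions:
 h(z) = -sqrt(C1 + z^2)
 h(z) = sqrt(C1 + z^2)


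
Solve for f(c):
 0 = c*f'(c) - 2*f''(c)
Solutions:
 f(c) = C1 + C2*erfi(c/2)


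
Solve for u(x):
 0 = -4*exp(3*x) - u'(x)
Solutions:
 u(x) = C1 - 4*exp(3*x)/3


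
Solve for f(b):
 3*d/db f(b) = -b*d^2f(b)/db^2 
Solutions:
 f(b) = C1 + C2/b^2


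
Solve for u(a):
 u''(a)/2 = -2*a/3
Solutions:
 u(a) = C1 + C2*a - 2*a^3/9


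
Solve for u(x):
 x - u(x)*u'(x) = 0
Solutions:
 u(x) = -sqrt(C1 + x^2)
 u(x) = sqrt(C1 + x^2)


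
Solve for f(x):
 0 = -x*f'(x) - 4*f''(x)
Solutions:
 f(x) = C1 + C2*erf(sqrt(2)*x/4)


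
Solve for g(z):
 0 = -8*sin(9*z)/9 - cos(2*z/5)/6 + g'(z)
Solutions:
 g(z) = C1 + 5*sin(2*z/5)/12 - 8*cos(9*z)/81


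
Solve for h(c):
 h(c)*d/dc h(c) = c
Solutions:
 h(c) = -sqrt(C1 + c^2)
 h(c) = sqrt(C1 + c^2)


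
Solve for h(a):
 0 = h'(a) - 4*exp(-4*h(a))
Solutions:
 h(a) = log(-I*(C1 + 16*a)^(1/4))
 h(a) = log(I*(C1 + 16*a)^(1/4))
 h(a) = log(-(C1 + 16*a)^(1/4))
 h(a) = log(C1 + 16*a)/4


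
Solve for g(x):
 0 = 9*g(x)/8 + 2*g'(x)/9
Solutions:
 g(x) = C1*exp(-81*x/16)


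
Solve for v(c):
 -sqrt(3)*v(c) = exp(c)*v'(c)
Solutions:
 v(c) = C1*exp(sqrt(3)*exp(-c))


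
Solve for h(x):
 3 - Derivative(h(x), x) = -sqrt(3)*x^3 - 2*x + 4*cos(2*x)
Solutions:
 h(x) = C1 + sqrt(3)*x^4/4 + x^2 + 3*x - 2*sin(2*x)


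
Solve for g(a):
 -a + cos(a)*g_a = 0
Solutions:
 g(a) = C1 + Integral(a/cos(a), a)


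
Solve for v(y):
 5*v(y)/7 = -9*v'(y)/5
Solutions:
 v(y) = C1*exp(-25*y/63)


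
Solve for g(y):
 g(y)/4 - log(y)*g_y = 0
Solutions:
 g(y) = C1*exp(li(y)/4)


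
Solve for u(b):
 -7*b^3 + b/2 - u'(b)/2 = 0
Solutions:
 u(b) = C1 - 7*b^4/2 + b^2/2


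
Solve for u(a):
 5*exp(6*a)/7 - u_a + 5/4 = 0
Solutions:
 u(a) = C1 + 5*a/4 + 5*exp(6*a)/42


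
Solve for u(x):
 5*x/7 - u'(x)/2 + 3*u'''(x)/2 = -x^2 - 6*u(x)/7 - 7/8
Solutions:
 u(x) = C1*exp(7^(1/3)*x*(7/(sqrt(2867) + 54)^(1/3) + 7^(1/3)*(sqrt(2867) + 54)^(1/3))/42)*sin(sqrt(3)*7^(1/3)*x*(-7^(1/3)*(sqrt(2867) + 54)^(1/3) + 7/(sqrt(2867) + 54)^(1/3))/42) + C2*exp(7^(1/3)*x*(7/(sqrt(2867) + 54)^(1/3) + 7^(1/3)*(sqrt(2867) + 54)^(1/3))/42)*cos(sqrt(3)*7^(1/3)*x*(-7^(1/3)*(sqrt(2867) + 54)^(1/3) + 7/(sqrt(2867) + 54)^(1/3))/42) + C3*exp(-7^(1/3)*x*(7/(sqrt(2867) + 54)^(1/3) + 7^(1/3)*(sqrt(2867) + 54)^(1/3))/21) - 7*x^2/6 - 79*x/36 - 497/216


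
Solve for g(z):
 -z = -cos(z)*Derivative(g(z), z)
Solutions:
 g(z) = C1 + Integral(z/cos(z), z)


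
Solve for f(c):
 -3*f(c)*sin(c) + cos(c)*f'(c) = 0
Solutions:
 f(c) = C1/cos(c)^3


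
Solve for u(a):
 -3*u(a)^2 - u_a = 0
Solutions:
 u(a) = 1/(C1 + 3*a)


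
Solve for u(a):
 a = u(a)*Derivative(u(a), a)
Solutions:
 u(a) = -sqrt(C1 + a^2)
 u(a) = sqrt(C1 + a^2)


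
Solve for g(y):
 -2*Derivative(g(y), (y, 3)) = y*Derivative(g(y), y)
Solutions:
 g(y) = C1 + Integral(C2*airyai(-2^(2/3)*y/2) + C3*airybi(-2^(2/3)*y/2), y)


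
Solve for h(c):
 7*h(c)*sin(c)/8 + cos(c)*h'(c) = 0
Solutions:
 h(c) = C1*cos(c)^(7/8)


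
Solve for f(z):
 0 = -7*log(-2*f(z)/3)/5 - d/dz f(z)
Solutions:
 5*Integral(1/(log(-_y) - log(3) + log(2)), (_y, f(z)))/7 = C1 - z


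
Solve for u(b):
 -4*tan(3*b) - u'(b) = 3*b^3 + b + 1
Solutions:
 u(b) = C1 - 3*b^4/4 - b^2/2 - b + 4*log(cos(3*b))/3


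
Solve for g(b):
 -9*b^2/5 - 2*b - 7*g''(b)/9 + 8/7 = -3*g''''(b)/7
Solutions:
 g(b) = C1 + C2*b + C3*exp(-7*sqrt(3)*b/9) + C4*exp(7*sqrt(3)*b/9) - 27*b^4/140 - 3*b^3/7 - 927*b^2/1715


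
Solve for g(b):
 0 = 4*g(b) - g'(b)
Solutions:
 g(b) = C1*exp(4*b)


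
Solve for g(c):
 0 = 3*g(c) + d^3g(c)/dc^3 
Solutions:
 g(c) = C3*exp(-3^(1/3)*c) + (C1*sin(3^(5/6)*c/2) + C2*cos(3^(5/6)*c/2))*exp(3^(1/3)*c/2)


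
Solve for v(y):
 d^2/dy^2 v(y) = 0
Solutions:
 v(y) = C1 + C2*y


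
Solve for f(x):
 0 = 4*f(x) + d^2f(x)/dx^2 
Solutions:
 f(x) = C1*sin(2*x) + C2*cos(2*x)


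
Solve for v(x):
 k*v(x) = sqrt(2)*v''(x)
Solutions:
 v(x) = C1*exp(-2^(3/4)*sqrt(k)*x/2) + C2*exp(2^(3/4)*sqrt(k)*x/2)


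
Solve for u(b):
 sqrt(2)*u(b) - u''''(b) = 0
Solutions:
 u(b) = C1*exp(-2^(1/8)*b) + C2*exp(2^(1/8)*b) + C3*sin(2^(1/8)*b) + C4*cos(2^(1/8)*b)


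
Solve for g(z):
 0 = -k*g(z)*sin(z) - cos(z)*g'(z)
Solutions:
 g(z) = C1*exp(k*log(cos(z)))


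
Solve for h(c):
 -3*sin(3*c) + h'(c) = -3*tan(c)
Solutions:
 h(c) = C1 + 3*log(cos(c)) - cos(3*c)


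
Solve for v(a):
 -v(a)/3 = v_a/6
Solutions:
 v(a) = C1*exp(-2*a)


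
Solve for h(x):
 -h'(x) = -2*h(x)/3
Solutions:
 h(x) = C1*exp(2*x/3)


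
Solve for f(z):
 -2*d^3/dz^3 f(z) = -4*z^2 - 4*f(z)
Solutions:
 f(z) = C3*exp(2^(1/3)*z) - z^2 + (C1*sin(2^(1/3)*sqrt(3)*z/2) + C2*cos(2^(1/3)*sqrt(3)*z/2))*exp(-2^(1/3)*z/2)


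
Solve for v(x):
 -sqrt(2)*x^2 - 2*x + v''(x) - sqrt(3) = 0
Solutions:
 v(x) = C1 + C2*x + sqrt(2)*x^4/12 + x^3/3 + sqrt(3)*x^2/2


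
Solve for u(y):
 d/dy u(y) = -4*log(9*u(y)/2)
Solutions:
 -Integral(1/(-log(_y) - 2*log(3) + log(2)), (_y, u(y)))/4 = C1 - y


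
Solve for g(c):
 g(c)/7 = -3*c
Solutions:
 g(c) = -21*c


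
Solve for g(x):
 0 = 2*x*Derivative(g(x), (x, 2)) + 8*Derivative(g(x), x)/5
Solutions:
 g(x) = C1 + C2*x^(1/5)


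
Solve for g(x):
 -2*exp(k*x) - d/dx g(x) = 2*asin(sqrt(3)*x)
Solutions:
 g(x) = C1 - 2*x*asin(sqrt(3)*x) - 2*sqrt(3)*sqrt(1 - 3*x^2)/3 - 2*Piecewise((exp(k*x)/k, Ne(k, 0)), (x, True))


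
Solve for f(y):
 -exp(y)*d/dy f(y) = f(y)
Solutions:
 f(y) = C1*exp(exp(-y))


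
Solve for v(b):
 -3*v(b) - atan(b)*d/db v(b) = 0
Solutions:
 v(b) = C1*exp(-3*Integral(1/atan(b), b))


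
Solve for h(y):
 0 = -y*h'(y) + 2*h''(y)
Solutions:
 h(y) = C1 + C2*erfi(y/2)


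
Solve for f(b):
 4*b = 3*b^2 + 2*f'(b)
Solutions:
 f(b) = C1 - b^3/2 + b^2


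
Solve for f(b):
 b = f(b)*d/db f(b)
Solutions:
 f(b) = -sqrt(C1 + b^2)
 f(b) = sqrt(C1 + b^2)


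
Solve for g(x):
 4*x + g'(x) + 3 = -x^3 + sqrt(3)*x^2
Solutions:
 g(x) = C1 - x^4/4 + sqrt(3)*x^3/3 - 2*x^2 - 3*x


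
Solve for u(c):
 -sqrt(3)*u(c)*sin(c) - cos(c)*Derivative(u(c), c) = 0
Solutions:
 u(c) = C1*cos(c)^(sqrt(3))


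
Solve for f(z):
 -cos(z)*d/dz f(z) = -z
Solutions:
 f(z) = C1 + Integral(z/cos(z), z)


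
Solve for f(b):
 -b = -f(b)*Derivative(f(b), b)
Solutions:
 f(b) = -sqrt(C1 + b^2)
 f(b) = sqrt(C1 + b^2)


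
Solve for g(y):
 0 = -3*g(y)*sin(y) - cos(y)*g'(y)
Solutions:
 g(y) = C1*cos(y)^3


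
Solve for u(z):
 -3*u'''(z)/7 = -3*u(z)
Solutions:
 u(z) = C3*exp(7^(1/3)*z) + (C1*sin(sqrt(3)*7^(1/3)*z/2) + C2*cos(sqrt(3)*7^(1/3)*z/2))*exp(-7^(1/3)*z/2)


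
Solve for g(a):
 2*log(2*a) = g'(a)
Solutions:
 g(a) = C1 + 2*a*log(a) - 2*a + a*log(4)


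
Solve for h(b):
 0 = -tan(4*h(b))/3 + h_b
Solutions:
 h(b) = -asin(C1*exp(4*b/3))/4 + pi/4
 h(b) = asin(C1*exp(4*b/3))/4


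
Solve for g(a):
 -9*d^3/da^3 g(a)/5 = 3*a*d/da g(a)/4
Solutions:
 g(a) = C1 + Integral(C2*airyai(-90^(1/3)*a/6) + C3*airybi(-90^(1/3)*a/6), a)


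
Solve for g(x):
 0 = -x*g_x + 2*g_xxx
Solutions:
 g(x) = C1 + Integral(C2*airyai(2^(2/3)*x/2) + C3*airybi(2^(2/3)*x/2), x)


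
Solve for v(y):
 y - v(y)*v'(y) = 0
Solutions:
 v(y) = -sqrt(C1 + y^2)
 v(y) = sqrt(C1 + y^2)


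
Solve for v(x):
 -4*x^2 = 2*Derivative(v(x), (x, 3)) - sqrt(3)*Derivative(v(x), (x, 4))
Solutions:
 v(x) = C1 + C2*x + C3*x^2 + C4*exp(2*sqrt(3)*x/3) - x^5/30 - sqrt(3)*x^4/12 - x^3/2


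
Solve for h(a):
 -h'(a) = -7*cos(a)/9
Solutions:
 h(a) = C1 + 7*sin(a)/9


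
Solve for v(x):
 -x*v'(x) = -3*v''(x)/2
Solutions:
 v(x) = C1 + C2*erfi(sqrt(3)*x/3)


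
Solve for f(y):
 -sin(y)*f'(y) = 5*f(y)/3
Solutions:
 f(y) = C1*(cos(y) + 1)^(5/6)/(cos(y) - 1)^(5/6)


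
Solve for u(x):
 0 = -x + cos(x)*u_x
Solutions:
 u(x) = C1 + Integral(x/cos(x), x)


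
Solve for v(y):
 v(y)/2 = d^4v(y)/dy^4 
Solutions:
 v(y) = C1*exp(-2^(3/4)*y/2) + C2*exp(2^(3/4)*y/2) + C3*sin(2^(3/4)*y/2) + C4*cos(2^(3/4)*y/2)


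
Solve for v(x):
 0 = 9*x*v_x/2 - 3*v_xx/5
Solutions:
 v(x) = C1 + C2*erfi(sqrt(15)*x/2)


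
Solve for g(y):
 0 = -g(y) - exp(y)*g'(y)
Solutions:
 g(y) = C1*exp(exp(-y))


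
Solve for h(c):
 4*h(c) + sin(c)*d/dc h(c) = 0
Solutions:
 h(c) = C1*(cos(c)^2 + 2*cos(c) + 1)/(cos(c)^2 - 2*cos(c) + 1)


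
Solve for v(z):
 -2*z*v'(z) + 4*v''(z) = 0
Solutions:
 v(z) = C1 + C2*erfi(z/2)


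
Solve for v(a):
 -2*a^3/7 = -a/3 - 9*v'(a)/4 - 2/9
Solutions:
 v(a) = C1 + 2*a^4/63 - 2*a^2/27 - 8*a/81


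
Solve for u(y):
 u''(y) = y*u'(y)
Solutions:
 u(y) = C1 + C2*erfi(sqrt(2)*y/2)


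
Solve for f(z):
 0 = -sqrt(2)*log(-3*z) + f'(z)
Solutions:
 f(z) = C1 + sqrt(2)*z*log(-z) + sqrt(2)*z*(-1 + log(3))


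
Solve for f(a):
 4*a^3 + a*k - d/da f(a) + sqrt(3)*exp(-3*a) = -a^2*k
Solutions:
 f(a) = C1 + a^4 + a^3*k/3 + a^2*k/2 - sqrt(3)*exp(-3*a)/3


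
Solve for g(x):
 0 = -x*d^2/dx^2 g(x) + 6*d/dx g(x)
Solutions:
 g(x) = C1 + C2*x^7


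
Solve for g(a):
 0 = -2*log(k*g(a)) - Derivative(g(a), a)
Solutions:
 li(k*g(a))/k = C1 - 2*a


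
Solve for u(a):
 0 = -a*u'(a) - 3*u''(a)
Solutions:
 u(a) = C1 + C2*erf(sqrt(6)*a/6)


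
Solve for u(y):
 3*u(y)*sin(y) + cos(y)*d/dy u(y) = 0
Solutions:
 u(y) = C1*cos(y)^3


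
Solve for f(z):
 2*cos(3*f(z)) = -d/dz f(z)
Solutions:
 f(z) = -asin((C1 + exp(12*z))/(C1 - exp(12*z)))/3 + pi/3
 f(z) = asin((C1 + exp(12*z))/(C1 - exp(12*z)))/3


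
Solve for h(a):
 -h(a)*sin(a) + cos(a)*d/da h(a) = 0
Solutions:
 h(a) = C1/cos(a)


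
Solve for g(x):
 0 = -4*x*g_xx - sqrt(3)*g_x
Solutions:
 g(x) = C1 + C2*x^(1 - sqrt(3)/4)


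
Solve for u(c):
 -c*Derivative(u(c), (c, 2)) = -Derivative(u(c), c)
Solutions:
 u(c) = C1 + C2*c^2


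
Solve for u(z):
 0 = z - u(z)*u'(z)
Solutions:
 u(z) = -sqrt(C1 + z^2)
 u(z) = sqrt(C1 + z^2)


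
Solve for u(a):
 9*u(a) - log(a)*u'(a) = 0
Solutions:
 u(a) = C1*exp(9*li(a))


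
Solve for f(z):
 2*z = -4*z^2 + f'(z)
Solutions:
 f(z) = C1 + 4*z^3/3 + z^2


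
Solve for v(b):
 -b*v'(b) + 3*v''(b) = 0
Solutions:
 v(b) = C1 + C2*erfi(sqrt(6)*b/6)


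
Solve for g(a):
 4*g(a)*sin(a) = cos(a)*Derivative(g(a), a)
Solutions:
 g(a) = C1/cos(a)^4


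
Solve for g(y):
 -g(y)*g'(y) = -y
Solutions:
 g(y) = -sqrt(C1 + y^2)
 g(y) = sqrt(C1 + y^2)


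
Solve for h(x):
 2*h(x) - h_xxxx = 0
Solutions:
 h(x) = C1*exp(-2^(1/4)*x) + C2*exp(2^(1/4)*x) + C3*sin(2^(1/4)*x) + C4*cos(2^(1/4)*x)


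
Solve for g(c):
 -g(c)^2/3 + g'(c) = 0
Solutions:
 g(c) = -3/(C1 + c)


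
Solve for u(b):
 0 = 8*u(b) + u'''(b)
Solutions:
 u(b) = C3*exp(-2*b) + (C1*sin(sqrt(3)*b) + C2*cos(sqrt(3)*b))*exp(b)


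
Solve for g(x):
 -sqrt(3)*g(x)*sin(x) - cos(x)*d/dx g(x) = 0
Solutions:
 g(x) = C1*cos(x)^(sqrt(3))


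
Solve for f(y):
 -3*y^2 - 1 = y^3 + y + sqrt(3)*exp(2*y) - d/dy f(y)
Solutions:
 f(y) = C1 + y^4/4 + y^3 + y^2/2 + y + sqrt(3)*exp(2*y)/2


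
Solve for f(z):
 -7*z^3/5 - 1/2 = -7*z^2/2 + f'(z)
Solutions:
 f(z) = C1 - 7*z^4/20 + 7*z^3/6 - z/2


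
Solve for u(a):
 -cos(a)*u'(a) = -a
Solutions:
 u(a) = C1 + Integral(a/cos(a), a)


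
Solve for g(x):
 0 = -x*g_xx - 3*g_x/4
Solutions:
 g(x) = C1 + C2*x^(1/4)


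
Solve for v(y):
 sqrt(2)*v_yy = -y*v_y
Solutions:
 v(y) = C1 + C2*erf(2^(1/4)*y/2)


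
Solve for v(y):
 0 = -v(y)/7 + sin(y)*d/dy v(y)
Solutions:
 v(y) = C1*(cos(y) - 1)^(1/14)/(cos(y) + 1)^(1/14)


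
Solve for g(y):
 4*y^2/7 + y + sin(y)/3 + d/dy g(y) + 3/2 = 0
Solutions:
 g(y) = C1 - 4*y^3/21 - y^2/2 - 3*y/2 + cos(y)/3


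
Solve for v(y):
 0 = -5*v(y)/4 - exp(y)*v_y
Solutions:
 v(y) = C1*exp(5*exp(-y)/4)


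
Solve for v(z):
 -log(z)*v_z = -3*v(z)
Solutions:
 v(z) = C1*exp(3*li(z))


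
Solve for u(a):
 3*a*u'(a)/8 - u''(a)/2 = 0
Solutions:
 u(a) = C1 + C2*erfi(sqrt(6)*a/4)


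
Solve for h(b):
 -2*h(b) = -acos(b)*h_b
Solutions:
 h(b) = C1*exp(2*Integral(1/acos(b), b))


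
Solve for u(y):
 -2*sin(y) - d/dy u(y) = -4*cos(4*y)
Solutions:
 u(y) = C1 + sin(4*y) + 2*cos(y)


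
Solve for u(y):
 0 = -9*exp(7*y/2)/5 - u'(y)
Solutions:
 u(y) = C1 - 18*exp(7*y/2)/35


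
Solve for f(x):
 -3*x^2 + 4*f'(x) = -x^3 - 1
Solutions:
 f(x) = C1 - x^4/16 + x^3/4 - x/4


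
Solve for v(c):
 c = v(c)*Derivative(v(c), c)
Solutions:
 v(c) = -sqrt(C1 + c^2)
 v(c) = sqrt(C1 + c^2)


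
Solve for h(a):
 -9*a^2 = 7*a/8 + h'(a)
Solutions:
 h(a) = C1 - 3*a^3 - 7*a^2/16


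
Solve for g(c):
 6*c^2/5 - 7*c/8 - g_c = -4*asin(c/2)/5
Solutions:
 g(c) = C1 + 2*c^3/5 - 7*c^2/16 + 4*c*asin(c/2)/5 + 4*sqrt(4 - c^2)/5


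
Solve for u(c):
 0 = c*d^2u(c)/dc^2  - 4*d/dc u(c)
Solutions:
 u(c) = C1 + C2*c^5


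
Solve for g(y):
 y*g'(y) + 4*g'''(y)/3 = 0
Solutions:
 g(y) = C1 + Integral(C2*airyai(-6^(1/3)*y/2) + C3*airybi(-6^(1/3)*y/2), y)


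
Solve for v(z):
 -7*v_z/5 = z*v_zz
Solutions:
 v(z) = C1 + C2/z^(2/5)


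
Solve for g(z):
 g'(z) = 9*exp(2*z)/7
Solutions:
 g(z) = C1 + 9*exp(2*z)/14


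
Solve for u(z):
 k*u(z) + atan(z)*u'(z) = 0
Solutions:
 u(z) = C1*exp(-k*Integral(1/atan(z), z))


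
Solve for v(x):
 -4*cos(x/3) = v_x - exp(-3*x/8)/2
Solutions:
 v(x) = C1 - 12*sin(x/3) - 4*exp(-3*x/8)/3


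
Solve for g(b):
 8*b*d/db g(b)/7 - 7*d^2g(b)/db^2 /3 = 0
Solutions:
 g(b) = C1 + C2*erfi(2*sqrt(3)*b/7)


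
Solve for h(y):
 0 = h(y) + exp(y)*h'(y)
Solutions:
 h(y) = C1*exp(exp(-y))


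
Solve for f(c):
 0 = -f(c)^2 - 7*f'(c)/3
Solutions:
 f(c) = 7/(C1 + 3*c)


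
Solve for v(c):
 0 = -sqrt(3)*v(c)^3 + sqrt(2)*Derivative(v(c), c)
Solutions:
 v(c) = -sqrt(-1/(C1 + sqrt(6)*c))
 v(c) = sqrt(-1/(C1 + sqrt(6)*c))


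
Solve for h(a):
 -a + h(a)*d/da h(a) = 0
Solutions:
 h(a) = -sqrt(C1 + a^2)
 h(a) = sqrt(C1 + a^2)


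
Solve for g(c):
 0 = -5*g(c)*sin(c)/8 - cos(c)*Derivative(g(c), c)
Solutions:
 g(c) = C1*cos(c)^(5/8)


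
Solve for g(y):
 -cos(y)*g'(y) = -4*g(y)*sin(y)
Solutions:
 g(y) = C1/cos(y)^4


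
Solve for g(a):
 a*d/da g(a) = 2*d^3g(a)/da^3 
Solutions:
 g(a) = C1 + Integral(C2*airyai(2^(2/3)*a/2) + C3*airybi(2^(2/3)*a/2), a)


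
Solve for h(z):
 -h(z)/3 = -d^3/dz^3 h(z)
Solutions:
 h(z) = C3*exp(3^(2/3)*z/3) + (C1*sin(3^(1/6)*z/2) + C2*cos(3^(1/6)*z/2))*exp(-3^(2/3)*z/6)


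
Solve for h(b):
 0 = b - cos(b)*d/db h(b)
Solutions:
 h(b) = C1 + Integral(b/cos(b), b)


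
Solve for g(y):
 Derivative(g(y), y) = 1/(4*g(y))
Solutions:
 g(y) = -sqrt(C1 + 2*y)/2
 g(y) = sqrt(C1 + 2*y)/2


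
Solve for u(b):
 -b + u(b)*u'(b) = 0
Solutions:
 u(b) = -sqrt(C1 + b^2)
 u(b) = sqrt(C1 + b^2)


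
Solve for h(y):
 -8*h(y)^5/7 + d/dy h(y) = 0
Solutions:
 h(y) = -7^(1/4)*(-1/(C1 + 32*y))^(1/4)
 h(y) = 7^(1/4)*(-1/(C1 + 32*y))^(1/4)
 h(y) = -7^(1/4)*I*(-1/(C1 + 32*y))^(1/4)
 h(y) = 7^(1/4)*I*(-1/(C1 + 32*y))^(1/4)


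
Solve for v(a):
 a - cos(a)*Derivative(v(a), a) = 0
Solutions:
 v(a) = C1 + Integral(a/cos(a), a)


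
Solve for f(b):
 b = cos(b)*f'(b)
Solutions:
 f(b) = C1 + Integral(b/cos(b), b)


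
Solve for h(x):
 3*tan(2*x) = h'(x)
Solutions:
 h(x) = C1 - 3*log(cos(2*x))/2


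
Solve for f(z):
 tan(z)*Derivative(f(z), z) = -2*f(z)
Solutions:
 f(z) = C1/sin(z)^2


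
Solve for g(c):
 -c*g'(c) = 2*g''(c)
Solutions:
 g(c) = C1 + C2*erf(c/2)


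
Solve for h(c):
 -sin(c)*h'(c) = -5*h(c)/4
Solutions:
 h(c) = C1*(cos(c) - 1)^(5/8)/(cos(c) + 1)^(5/8)


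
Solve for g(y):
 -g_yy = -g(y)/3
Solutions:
 g(y) = C1*exp(-sqrt(3)*y/3) + C2*exp(sqrt(3)*y/3)


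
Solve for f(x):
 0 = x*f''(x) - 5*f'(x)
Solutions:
 f(x) = C1 + C2*x^6


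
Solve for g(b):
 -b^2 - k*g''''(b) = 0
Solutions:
 g(b) = C1 + C2*b + C3*b^2 + C4*b^3 - b^6/(360*k)


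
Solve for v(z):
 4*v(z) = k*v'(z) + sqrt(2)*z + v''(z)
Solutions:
 v(z) = C1*exp(z*(-k + sqrt(k^2 + 16))/2) + C2*exp(-z*(k + sqrt(k^2 + 16))/2) + sqrt(2)*k/16 + sqrt(2)*z/4


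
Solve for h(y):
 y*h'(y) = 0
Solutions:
 h(y) = C1


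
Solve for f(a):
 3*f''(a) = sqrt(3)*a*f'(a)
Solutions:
 f(a) = C1 + C2*erfi(sqrt(2)*3^(3/4)*a/6)


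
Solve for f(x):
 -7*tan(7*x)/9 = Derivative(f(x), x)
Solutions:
 f(x) = C1 + log(cos(7*x))/9


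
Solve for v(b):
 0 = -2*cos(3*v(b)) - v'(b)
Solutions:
 v(b) = -asin((C1 + exp(12*b))/(C1 - exp(12*b)))/3 + pi/3
 v(b) = asin((C1 + exp(12*b))/(C1 - exp(12*b)))/3


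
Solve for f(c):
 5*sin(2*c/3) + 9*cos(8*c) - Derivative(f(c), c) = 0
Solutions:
 f(c) = C1 + 9*sin(8*c)/8 - 15*cos(2*c/3)/2


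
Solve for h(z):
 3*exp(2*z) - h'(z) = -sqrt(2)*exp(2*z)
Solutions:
 h(z) = C1 + sqrt(2)*exp(2*z)/2 + 3*exp(2*z)/2


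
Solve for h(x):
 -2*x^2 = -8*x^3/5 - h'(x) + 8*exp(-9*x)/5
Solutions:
 h(x) = C1 - 2*x^4/5 + 2*x^3/3 - 8*exp(-9*x)/45


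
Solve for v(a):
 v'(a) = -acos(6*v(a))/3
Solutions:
 Integral(1/acos(6*_y), (_y, v(a))) = C1 - a/3


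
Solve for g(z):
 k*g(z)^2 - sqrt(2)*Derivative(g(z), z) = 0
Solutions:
 g(z) = -2/(C1 + sqrt(2)*k*z)


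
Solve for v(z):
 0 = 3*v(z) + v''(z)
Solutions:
 v(z) = C1*sin(sqrt(3)*z) + C2*cos(sqrt(3)*z)


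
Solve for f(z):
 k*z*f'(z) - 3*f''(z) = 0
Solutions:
 f(z) = Piecewise((-sqrt(6)*sqrt(pi)*C1*erf(sqrt(6)*z*sqrt(-k)/6)/(2*sqrt(-k)) - C2, (k > 0) | (k < 0)), (-C1*z - C2, True))


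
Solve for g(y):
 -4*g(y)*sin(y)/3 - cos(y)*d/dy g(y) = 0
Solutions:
 g(y) = C1*cos(y)^(4/3)


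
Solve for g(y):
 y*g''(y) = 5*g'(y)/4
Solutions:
 g(y) = C1 + C2*y^(9/4)


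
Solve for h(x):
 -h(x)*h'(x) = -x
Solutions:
 h(x) = -sqrt(C1 + x^2)
 h(x) = sqrt(C1 + x^2)


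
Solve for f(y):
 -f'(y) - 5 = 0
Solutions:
 f(y) = C1 - 5*y


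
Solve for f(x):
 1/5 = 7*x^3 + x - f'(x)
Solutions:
 f(x) = C1 + 7*x^4/4 + x^2/2 - x/5


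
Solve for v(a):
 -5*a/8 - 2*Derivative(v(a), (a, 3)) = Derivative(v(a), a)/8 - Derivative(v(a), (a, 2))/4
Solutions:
 v(a) = C1 - 5*a^2/2 - 10*a + (C2*sin(sqrt(15)*a/16) + C3*cos(sqrt(15)*a/16))*exp(a/16)


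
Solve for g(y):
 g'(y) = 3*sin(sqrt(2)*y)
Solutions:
 g(y) = C1 - 3*sqrt(2)*cos(sqrt(2)*y)/2


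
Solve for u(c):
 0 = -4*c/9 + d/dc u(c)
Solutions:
 u(c) = C1 + 2*c^2/9


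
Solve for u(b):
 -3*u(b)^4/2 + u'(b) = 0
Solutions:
 u(b) = 2^(1/3)*(-1/(C1 + 9*b))^(1/3)
 u(b) = 2^(1/3)*(-1/(C1 + 3*b))^(1/3)*(-3^(2/3) - 3*3^(1/6)*I)/6
 u(b) = 2^(1/3)*(-1/(C1 + 3*b))^(1/3)*(-3^(2/3) + 3*3^(1/6)*I)/6


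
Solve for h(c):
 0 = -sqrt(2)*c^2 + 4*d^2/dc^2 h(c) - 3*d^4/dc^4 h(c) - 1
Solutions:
 h(c) = C1 + C2*c + C3*exp(-2*sqrt(3)*c/3) + C4*exp(2*sqrt(3)*c/3) + sqrt(2)*c^4/48 + c^2*(2 + 3*sqrt(2))/16


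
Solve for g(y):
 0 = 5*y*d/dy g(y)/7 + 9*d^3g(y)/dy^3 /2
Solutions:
 g(y) = C1 + Integral(C2*airyai(-1470^(1/3)*y/21) + C3*airybi(-1470^(1/3)*y/21), y)


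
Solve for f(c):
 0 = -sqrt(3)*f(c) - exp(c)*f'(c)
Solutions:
 f(c) = C1*exp(sqrt(3)*exp(-c))


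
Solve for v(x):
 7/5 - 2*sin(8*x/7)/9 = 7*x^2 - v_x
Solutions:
 v(x) = C1 + 7*x^3/3 - 7*x/5 - 7*cos(8*x/7)/36


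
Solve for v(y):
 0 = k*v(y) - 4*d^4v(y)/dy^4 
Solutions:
 v(y) = C1*exp(-sqrt(2)*k^(1/4)*y/2) + C2*exp(sqrt(2)*k^(1/4)*y/2) + C3*exp(-sqrt(2)*I*k^(1/4)*y/2) + C4*exp(sqrt(2)*I*k^(1/4)*y/2)


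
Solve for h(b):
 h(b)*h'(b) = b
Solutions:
 h(b) = -sqrt(C1 + b^2)
 h(b) = sqrt(C1 + b^2)


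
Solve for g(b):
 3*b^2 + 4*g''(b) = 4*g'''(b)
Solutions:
 g(b) = C1 + C2*b + C3*exp(b) - b^4/16 - b^3/4 - 3*b^2/4


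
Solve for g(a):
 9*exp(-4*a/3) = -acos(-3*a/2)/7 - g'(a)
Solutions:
 g(a) = C1 - a*acos(-3*a/2)/7 - sqrt(4 - 9*a^2)/21 + 27*exp(-4*a/3)/4


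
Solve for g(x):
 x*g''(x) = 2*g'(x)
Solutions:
 g(x) = C1 + C2*x^3


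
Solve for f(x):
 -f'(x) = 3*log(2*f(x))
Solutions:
 Integral(1/(log(_y) + log(2)), (_y, f(x)))/3 = C1 - x


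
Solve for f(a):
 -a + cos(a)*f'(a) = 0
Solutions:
 f(a) = C1 + Integral(a/cos(a), a)


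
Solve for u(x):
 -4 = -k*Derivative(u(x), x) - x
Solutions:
 u(x) = C1 - x^2/(2*k) + 4*x/k


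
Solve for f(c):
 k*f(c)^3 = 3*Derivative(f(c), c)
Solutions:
 f(c) = -sqrt(6)*sqrt(-1/(C1 + c*k))/2
 f(c) = sqrt(6)*sqrt(-1/(C1 + c*k))/2


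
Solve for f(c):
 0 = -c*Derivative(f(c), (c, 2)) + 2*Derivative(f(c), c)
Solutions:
 f(c) = C1 + C2*c^3


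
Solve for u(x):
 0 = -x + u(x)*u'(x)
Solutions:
 u(x) = -sqrt(C1 + x^2)
 u(x) = sqrt(C1 + x^2)


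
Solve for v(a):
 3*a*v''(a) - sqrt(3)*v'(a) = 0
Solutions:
 v(a) = C1 + C2*a^(sqrt(3)/3 + 1)


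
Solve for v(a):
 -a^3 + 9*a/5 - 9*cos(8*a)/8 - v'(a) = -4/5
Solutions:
 v(a) = C1 - a^4/4 + 9*a^2/10 + 4*a/5 - 9*sin(8*a)/64


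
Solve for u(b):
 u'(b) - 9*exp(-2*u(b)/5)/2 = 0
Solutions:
 u(b) = 5*log(-sqrt(C1 + 9*b)) - 5*log(5)/2
 u(b) = 5*log(C1 + 9*b)/2 - 5*log(5)/2


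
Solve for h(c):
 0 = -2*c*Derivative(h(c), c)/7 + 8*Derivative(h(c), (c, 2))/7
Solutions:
 h(c) = C1 + C2*erfi(sqrt(2)*c/4)


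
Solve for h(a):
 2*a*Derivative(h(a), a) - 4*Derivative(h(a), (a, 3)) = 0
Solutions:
 h(a) = C1 + Integral(C2*airyai(2^(2/3)*a/2) + C3*airybi(2^(2/3)*a/2), a)


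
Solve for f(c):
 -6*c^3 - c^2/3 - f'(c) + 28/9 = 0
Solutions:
 f(c) = C1 - 3*c^4/2 - c^3/9 + 28*c/9


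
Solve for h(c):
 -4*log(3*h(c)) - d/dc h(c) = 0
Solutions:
 Integral(1/(log(_y) + log(3)), (_y, h(c)))/4 = C1 - c


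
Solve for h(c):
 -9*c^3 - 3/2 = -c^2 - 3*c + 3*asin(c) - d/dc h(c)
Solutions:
 h(c) = C1 + 9*c^4/4 - c^3/3 - 3*c^2/2 + 3*c*asin(c) + 3*c/2 + 3*sqrt(1 - c^2)


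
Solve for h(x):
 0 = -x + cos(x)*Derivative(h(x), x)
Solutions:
 h(x) = C1 + Integral(x/cos(x), x)


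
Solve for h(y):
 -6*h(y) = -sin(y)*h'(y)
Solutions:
 h(y) = C1*(cos(y)^3 - 3*cos(y)^2 + 3*cos(y) - 1)/(cos(y)^3 + 3*cos(y)^2 + 3*cos(y) + 1)


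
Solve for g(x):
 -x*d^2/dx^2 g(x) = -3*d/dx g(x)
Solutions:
 g(x) = C1 + C2*x^4


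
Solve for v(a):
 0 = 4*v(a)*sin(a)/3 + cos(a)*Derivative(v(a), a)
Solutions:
 v(a) = C1*cos(a)^(4/3)


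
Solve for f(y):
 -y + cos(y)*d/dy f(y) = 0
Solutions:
 f(y) = C1 + Integral(y/cos(y), y)


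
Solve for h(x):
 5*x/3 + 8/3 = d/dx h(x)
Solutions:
 h(x) = C1 + 5*x^2/6 + 8*x/3


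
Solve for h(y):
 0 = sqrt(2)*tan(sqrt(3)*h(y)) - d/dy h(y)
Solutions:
 h(y) = sqrt(3)*(pi - asin(C1*exp(sqrt(6)*y)))/3
 h(y) = sqrt(3)*asin(C1*exp(sqrt(6)*y))/3


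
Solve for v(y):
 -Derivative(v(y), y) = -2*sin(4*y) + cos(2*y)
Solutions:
 v(y) = C1 - sin(2*y)/2 - cos(4*y)/2


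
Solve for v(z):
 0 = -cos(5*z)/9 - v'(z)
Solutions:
 v(z) = C1 - sin(5*z)/45


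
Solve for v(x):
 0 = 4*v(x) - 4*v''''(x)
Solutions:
 v(x) = C1*exp(-x) + C2*exp(x) + C3*sin(x) + C4*cos(x)


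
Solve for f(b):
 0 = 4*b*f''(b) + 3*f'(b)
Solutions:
 f(b) = C1 + C2*b^(1/4)


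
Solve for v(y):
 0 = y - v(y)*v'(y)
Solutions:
 v(y) = -sqrt(C1 + y^2)
 v(y) = sqrt(C1 + y^2)
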